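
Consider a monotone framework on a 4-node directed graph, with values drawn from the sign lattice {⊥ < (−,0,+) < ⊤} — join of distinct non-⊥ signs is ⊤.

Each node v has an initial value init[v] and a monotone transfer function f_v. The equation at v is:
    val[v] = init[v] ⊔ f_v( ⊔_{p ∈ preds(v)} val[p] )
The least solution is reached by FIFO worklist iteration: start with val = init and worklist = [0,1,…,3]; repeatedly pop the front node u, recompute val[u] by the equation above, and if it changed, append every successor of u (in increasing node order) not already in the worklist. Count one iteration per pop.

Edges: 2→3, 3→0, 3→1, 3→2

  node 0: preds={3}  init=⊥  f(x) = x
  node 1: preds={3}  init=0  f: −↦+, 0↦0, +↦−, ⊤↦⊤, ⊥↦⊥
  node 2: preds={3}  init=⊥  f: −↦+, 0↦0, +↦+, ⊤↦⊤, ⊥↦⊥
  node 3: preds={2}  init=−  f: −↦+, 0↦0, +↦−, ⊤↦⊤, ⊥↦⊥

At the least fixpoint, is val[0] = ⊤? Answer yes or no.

no

Iteration log — 4 steps:
  step 1. node 0  ⊔preds=−  new=−  old=⊥  +wl: 
  step 2. node 1  ⊔preds=−  new=⊤  old=0  +wl: 
  step 3. node 2  ⊔preds=−  new=+  old=⊥  +wl: 
  step 4. node 3  ⊔preds=+  new=−  stable

Least fixpoint reached:
  node 0: −
  node 1: ⊤
  node 2: +
  node 3: −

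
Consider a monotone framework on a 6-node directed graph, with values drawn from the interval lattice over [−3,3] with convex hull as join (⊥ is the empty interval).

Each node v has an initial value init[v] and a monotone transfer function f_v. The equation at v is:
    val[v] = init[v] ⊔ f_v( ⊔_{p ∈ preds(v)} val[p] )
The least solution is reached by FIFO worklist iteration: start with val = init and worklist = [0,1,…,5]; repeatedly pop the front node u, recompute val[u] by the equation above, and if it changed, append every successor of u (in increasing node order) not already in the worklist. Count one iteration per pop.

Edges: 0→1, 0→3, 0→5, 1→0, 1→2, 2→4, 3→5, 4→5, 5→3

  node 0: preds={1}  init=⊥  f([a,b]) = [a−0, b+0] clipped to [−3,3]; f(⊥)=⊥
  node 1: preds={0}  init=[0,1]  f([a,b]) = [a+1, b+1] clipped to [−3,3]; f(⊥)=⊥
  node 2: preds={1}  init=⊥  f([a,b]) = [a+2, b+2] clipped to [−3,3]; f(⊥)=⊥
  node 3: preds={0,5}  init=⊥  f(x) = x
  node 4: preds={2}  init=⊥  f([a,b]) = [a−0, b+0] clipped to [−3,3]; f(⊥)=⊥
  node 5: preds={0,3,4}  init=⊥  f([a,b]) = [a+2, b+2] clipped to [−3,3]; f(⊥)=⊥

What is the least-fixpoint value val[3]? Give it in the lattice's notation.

[0,3]

Worklist (15 pops):
  #1 pop 0: in=[0,1] → [0,1] (was ⊥); enqueue []
  #2 pop 1: in=[0,1] → [0,2] (was [0,1]); enqueue [0]
  #3 pop 2: in=[0,2] → [2,3] (was ⊥); enqueue []
  #4 pop 3: in=[0,1] → [0,1] (was ⊥); enqueue []
  #5 pop 4: in=[2,3] → [2,3] (was ⊥); enqueue []
  #6 pop 5: in=[0,3] → [2,3] (was ⊥); enqueue [3]
  #7 pop 0: in=[0,2] → [0,2] (was [0,1]); enqueue [1,5]
  #8 pop 3: in=[0,3] → [0,3] (was [0,1]); enqueue []
  #9 pop 1: in=[0,2] → [0,3] (was [0,2]); enqueue [0,2]
  #10 pop 5: in=[0,3] → [2,3] (no change)
  #11 pop 0: in=[0,3] → [0,3] (was [0,2]); enqueue [1,3,5]
  #12 pop 2: in=[0,3] → [2,3] (no change)
  #13 pop 1: in=[0,3] → [0,3] (no change)
  #14 pop 3: in=[0,3] → [0,3] (no change)
  #15 pop 5: in=[0,3] → [2,3] (no change)

Fixpoint:
  val[0] = [0,3]
  val[1] = [0,3]
  val[2] = [2,3]
  val[3] = [0,3]
  val[4] = [2,3]
  val[5] = [2,3]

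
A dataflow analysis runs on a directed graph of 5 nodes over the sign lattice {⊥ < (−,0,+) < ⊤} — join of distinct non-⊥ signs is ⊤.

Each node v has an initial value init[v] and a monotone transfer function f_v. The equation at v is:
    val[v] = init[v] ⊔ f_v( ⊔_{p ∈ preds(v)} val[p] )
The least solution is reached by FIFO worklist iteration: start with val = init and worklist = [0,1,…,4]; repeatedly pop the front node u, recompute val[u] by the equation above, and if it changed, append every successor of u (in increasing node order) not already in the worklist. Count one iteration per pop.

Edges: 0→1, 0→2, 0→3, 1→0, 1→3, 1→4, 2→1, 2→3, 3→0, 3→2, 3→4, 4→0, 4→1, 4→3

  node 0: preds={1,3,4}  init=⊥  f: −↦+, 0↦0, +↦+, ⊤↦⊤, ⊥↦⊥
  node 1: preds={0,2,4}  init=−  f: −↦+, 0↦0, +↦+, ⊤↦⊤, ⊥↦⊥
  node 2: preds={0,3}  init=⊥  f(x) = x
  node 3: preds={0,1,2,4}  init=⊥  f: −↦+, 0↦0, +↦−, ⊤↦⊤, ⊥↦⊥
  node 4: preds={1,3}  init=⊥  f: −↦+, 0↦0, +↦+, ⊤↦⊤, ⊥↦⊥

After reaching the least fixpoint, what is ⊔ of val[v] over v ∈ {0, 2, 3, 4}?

Worklist (10 pops):
  #1 pop 0: in=− → + (was ⊥); enqueue []
  #2 pop 1: in=+ → ⊤ (was −); enqueue [0]
  #3 pop 2: in=+ → + (was ⊥); enqueue [1]
  #4 pop 3: in=⊤ → ⊤ (was ⊥); enqueue [2]
  #5 pop 4: in=⊤ → ⊤ (was ⊥); enqueue [3]
  #6 pop 0: in=⊤ → ⊤ (was +); enqueue []
  #7 pop 1: in=⊤ → ⊤ (no change)
  #8 pop 2: in=⊤ → ⊤ (was +); enqueue [1]
  #9 pop 3: in=⊤ → ⊤ (no change)
  #10 pop 1: in=⊤ → ⊤ (no change)

Fixpoint:
  val[0] = ⊤
  val[1] = ⊤
  val[2] = ⊤
  val[3] = ⊤
  val[4] = ⊤

⊤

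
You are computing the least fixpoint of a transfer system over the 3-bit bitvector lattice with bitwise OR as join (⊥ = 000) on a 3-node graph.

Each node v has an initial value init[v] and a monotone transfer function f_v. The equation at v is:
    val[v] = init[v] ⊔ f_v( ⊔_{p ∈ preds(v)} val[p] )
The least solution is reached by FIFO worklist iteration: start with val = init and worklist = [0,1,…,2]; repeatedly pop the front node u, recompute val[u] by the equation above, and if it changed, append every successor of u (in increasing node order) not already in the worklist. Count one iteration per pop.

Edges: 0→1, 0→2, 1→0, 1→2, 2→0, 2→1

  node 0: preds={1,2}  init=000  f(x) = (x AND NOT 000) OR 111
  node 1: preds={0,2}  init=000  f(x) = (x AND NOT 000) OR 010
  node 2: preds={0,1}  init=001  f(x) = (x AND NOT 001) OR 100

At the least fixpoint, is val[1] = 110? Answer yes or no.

no

Worklist (5 pops):
  #1 pop 0: in=001 → 111 (was 000); enqueue []
  #2 pop 1: in=111 → 111 (was 000); enqueue [0]
  #3 pop 2: in=111 → 111 (was 001); enqueue [1]
  #4 pop 0: in=111 → 111 (no change)
  #5 pop 1: in=111 → 111 (no change)

Fixpoint:
  val[0] = 111
  val[1] = 111
  val[2] = 111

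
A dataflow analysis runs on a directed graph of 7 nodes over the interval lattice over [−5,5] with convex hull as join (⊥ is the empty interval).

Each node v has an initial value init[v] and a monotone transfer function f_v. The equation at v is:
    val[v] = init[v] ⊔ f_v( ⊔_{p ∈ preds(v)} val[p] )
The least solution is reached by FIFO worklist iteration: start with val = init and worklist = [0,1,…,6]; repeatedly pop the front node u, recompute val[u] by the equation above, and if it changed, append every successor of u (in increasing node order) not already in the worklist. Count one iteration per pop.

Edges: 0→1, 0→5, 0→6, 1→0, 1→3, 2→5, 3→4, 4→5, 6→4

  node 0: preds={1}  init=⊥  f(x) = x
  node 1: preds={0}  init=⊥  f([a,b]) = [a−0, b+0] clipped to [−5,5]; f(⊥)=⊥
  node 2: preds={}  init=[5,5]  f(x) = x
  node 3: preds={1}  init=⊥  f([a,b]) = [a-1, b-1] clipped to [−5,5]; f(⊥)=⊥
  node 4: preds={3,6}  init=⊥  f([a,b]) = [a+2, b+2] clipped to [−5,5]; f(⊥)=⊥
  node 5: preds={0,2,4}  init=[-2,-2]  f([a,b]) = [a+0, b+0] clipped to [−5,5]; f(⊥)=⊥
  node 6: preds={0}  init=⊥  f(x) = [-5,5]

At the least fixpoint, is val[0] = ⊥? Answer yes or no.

yes

Iteration log — 9 steps:
  step 1. node 0  ⊔preds=⊥  new=⊥  stable
  step 2. node 1  ⊔preds=⊥  new=⊥  stable
  step 3. node 2  ⊔preds=⊥  new=[5,5]  stable
  step 4. node 3  ⊔preds=⊥  new=⊥  stable
  step 5. node 4  ⊔preds=⊥  new=⊥  stable
  step 6. node 5  ⊔preds=[5,5]  new=[-2,5]  old=[-2,-2]  +wl: 
  step 7. node 6  ⊔preds=⊥  new=[-5,5]  old=⊥  +wl: 4
  step 8. node 4  ⊔preds=[-5,5]  new=[-3,5]  old=⊥  +wl: 5
  step 9. node 5  ⊔preds=[-3,5]  new=[-3,5]  old=[-2,5]  +wl: 

Least fixpoint reached:
  node 0: ⊥
  node 1: ⊥
  node 2: [5,5]
  node 3: ⊥
  node 4: [-3,5]
  node 5: [-3,5]
  node 6: [-5,5]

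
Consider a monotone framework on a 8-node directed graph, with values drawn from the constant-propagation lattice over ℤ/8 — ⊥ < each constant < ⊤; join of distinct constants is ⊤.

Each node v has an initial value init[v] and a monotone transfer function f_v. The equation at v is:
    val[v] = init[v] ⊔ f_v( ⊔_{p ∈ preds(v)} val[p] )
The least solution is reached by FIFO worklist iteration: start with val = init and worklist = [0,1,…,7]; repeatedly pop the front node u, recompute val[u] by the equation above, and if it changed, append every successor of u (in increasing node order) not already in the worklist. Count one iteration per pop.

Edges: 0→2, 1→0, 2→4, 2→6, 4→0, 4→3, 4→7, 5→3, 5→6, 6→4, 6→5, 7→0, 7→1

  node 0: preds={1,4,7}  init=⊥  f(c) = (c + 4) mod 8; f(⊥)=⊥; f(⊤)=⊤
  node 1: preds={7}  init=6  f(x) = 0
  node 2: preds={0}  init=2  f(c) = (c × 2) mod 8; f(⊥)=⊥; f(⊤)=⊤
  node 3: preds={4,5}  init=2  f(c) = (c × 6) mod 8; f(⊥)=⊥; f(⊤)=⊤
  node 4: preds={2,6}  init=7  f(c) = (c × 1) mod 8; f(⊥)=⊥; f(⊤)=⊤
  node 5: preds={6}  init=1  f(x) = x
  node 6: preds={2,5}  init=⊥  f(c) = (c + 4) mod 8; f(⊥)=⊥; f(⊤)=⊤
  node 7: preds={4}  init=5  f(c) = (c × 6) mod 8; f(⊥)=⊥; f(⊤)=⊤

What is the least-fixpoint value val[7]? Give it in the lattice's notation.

Iteration log — 15 steps:
  step 1. node 0  ⊔preds=⊤  new=⊤  old=⊥  +wl: 
  step 2. node 1  ⊔preds=5  new=⊤  old=6  +wl: 0
  step 3. node 2  ⊔preds=⊤  new=⊤  old=2  +wl: 
  step 4. node 3  ⊔preds=⊤  new=⊤  old=2  +wl: 
  step 5. node 4  ⊔preds=⊤  new=⊤  old=7  +wl: 3
  step 6. node 5  ⊔preds=⊥  new=1  stable
  step 7. node 6  ⊔preds=⊤  new=⊤  old=⊥  +wl: 4,5
  step 8. node 7  ⊔preds=⊤  new=⊤  old=5  +wl: 1
  step 9. node 0  ⊔preds=⊤  new=⊤  stable
  step 10. node 3  ⊔preds=⊤  new=⊤  stable
  step 11. node 4  ⊔preds=⊤  new=⊤  stable
  step 12. node 5  ⊔preds=⊤  new=⊤  old=1  +wl: 3,6
  step 13. node 1  ⊔preds=⊤  new=⊤  stable
  step 14. node 3  ⊔preds=⊤  new=⊤  stable
  step 15. node 6  ⊔preds=⊤  new=⊤  stable

Least fixpoint reached:
  node 0: ⊤
  node 1: ⊤
  node 2: ⊤
  node 3: ⊤
  node 4: ⊤
  node 5: ⊤
  node 6: ⊤
  node 7: ⊤

⊤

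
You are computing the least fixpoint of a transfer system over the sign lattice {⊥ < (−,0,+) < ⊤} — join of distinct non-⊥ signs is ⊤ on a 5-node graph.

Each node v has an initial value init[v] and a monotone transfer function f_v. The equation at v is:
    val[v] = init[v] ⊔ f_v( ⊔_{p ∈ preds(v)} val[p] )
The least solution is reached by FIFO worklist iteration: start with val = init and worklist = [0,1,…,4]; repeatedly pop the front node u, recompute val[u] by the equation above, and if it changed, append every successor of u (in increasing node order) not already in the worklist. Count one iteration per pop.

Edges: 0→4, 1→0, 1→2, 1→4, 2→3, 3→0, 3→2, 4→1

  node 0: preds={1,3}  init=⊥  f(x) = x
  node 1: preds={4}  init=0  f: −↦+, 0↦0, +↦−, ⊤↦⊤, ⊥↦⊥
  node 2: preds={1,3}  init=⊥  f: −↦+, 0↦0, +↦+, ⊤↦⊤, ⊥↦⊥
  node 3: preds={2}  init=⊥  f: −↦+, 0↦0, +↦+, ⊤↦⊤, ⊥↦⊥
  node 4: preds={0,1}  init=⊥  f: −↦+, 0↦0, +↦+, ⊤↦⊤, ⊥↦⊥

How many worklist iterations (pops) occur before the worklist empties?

Iteration log — 8 steps:
  step 1. node 0  ⊔preds=0  new=0  old=⊥  +wl: 
  step 2. node 1  ⊔preds=⊥  new=0  stable
  step 3. node 2  ⊔preds=0  new=0  old=⊥  +wl: 
  step 4. node 3  ⊔preds=0  new=0  old=⊥  +wl: 0,2
  step 5. node 4  ⊔preds=0  new=0  old=⊥  +wl: 1
  step 6. node 0  ⊔preds=0  new=0  stable
  step 7. node 2  ⊔preds=0  new=0  stable
  step 8. node 1  ⊔preds=0  new=0  stable

Least fixpoint reached:
  node 0: 0
  node 1: 0
  node 2: 0
  node 3: 0
  node 4: 0

8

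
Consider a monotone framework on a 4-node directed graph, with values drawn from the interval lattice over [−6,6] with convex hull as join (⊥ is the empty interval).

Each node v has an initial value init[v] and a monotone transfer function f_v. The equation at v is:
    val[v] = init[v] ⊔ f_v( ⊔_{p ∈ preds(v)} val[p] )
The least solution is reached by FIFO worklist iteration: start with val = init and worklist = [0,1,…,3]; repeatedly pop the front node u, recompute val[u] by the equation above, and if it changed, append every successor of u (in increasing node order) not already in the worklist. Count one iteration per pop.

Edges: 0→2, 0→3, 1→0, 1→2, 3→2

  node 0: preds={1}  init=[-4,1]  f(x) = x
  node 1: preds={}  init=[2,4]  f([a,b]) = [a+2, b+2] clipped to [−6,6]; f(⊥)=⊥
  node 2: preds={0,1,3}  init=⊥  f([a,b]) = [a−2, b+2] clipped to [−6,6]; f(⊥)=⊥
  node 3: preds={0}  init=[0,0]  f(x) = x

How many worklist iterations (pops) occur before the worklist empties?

5

Iteration log — 5 steps:
  step 1. node 0  ⊔preds=[2,4]  new=[-4,4]  old=[-4,1]  +wl: 
  step 2. node 1  ⊔preds=⊥  new=[2,4]  stable
  step 3. node 2  ⊔preds=[-4,4]  new=[-6,6]  old=⊥  +wl: 
  step 4. node 3  ⊔preds=[-4,4]  new=[-4,4]  old=[0,0]  +wl: 2
  step 5. node 2  ⊔preds=[-4,4]  new=[-6,6]  stable

Least fixpoint reached:
  node 0: [-4,4]
  node 1: [2,4]
  node 2: [-6,6]
  node 3: [-4,4]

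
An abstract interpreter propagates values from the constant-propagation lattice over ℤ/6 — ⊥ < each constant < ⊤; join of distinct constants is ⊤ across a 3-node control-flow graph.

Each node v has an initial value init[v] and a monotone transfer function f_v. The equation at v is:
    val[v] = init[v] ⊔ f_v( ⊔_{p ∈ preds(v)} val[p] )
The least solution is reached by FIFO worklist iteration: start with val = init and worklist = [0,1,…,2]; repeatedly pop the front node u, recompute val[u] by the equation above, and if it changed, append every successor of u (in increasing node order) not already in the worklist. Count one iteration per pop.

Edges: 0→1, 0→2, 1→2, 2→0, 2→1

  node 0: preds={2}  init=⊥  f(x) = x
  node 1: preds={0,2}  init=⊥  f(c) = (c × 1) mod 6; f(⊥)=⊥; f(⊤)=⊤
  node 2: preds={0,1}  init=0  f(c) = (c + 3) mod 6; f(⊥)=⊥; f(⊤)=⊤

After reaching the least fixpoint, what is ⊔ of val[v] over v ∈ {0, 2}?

⊤

Iteration log — 6 steps:
  step 1. node 0  ⊔preds=0  new=0  old=⊥  +wl: 
  step 2. node 1  ⊔preds=0  new=0  old=⊥  +wl: 
  step 3. node 2  ⊔preds=0  new=⊤  old=0  +wl: 0,1
  step 4. node 0  ⊔preds=⊤  new=⊤  old=0  +wl: 2
  step 5. node 1  ⊔preds=⊤  new=⊤  old=0  +wl: 
  step 6. node 2  ⊔preds=⊤  new=⊤  stable

Least fixpoint reached:
  node 0: ⊤
  node 1: ⊤
  node 2: ⊤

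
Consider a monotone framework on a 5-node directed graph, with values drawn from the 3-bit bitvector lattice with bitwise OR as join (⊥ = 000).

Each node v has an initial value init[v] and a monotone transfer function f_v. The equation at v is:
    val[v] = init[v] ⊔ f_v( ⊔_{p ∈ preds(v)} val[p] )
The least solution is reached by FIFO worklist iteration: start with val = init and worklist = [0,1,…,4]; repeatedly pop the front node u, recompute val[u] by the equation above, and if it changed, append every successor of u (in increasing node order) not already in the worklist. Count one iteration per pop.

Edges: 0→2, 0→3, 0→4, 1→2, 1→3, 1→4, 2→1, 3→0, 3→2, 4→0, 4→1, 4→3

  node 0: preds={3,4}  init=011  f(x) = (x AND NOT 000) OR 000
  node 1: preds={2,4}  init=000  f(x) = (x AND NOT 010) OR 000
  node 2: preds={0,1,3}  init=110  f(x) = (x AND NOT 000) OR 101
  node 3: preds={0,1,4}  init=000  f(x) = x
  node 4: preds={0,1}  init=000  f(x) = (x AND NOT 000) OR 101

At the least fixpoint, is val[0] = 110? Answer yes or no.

no

Iteration log — 10 steps:
  step 1. node 0  ⊔preds=000  new=011  stable
  step 2. node 1  ⊔preds=110  new=100  old=000  +wl: 
  step 3. node 2  ⊔preds=111  new=111  old=110  +wl: 1
  step 4. node 3  ⊔preds=111  new=111  old=000  +wl: 0,2
  step 5. node 4  ⊔preds=111  new=111  old=000  +wl: 3
  step 6. node 1  ⊔preds=111  new=101  old=100  +wl: 4
  step 7. node 0  ⊔preds=111  new=111  old=011  +wl: 
  step 8. node 2  ⊔preds=111  new=111  stable
  step 9. node 3  ⊔preds=111  new=111  stable
  step 10. node 4  ⊔preds=111  new=111  stable

Least fixpoint reached:
  node 0: 111
  node 1: 101
  node 2: 111
  node 3: 111
  node 4: 111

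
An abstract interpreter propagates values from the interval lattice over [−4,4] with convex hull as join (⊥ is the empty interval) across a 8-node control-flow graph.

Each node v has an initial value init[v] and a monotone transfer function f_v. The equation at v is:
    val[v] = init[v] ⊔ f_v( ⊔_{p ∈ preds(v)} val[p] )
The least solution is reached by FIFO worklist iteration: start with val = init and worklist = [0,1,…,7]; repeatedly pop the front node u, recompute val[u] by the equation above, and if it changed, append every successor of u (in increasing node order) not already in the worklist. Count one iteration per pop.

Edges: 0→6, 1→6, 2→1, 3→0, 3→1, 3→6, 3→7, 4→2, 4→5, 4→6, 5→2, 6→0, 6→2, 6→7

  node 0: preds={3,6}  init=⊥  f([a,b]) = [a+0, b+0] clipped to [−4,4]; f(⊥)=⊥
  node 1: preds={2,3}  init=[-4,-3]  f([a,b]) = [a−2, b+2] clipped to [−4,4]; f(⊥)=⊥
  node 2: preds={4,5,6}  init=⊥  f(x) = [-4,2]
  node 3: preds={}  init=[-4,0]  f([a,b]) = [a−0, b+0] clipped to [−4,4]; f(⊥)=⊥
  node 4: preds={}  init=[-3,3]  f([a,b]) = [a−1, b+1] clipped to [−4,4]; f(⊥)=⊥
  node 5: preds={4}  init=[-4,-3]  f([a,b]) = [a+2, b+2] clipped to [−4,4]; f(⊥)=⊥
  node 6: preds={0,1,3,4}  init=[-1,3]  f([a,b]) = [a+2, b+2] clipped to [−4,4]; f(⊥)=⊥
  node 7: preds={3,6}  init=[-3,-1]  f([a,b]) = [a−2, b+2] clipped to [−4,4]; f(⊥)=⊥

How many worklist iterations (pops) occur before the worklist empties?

Iteration log — 12 steps:
  step 1. node 0  ⊔preds=[-4,3]  new=[-4,3]  old=⊥  +wl: 
  step 2. node 1  ⊔preds=[-4,0]  new=[-4,2]  old=[-4,-3]  +wl: 
  step 3. node 2  ⊔preds=[-4,3]  new=[-4,2]  old=⊥  +wl: 1
  step 4. node 3  ⊔preds=⊥  new=[-4,0]  stable
  step 5. node 4  ⊔preds=⊥  new=[-3,3]  stable
  step 6. node 5  ⊔preds=[-3,3]  new=[-4,4]  old=[-4,-3]  +wl: 2
  step 7. node 6  ⊔preds=[-4,3]  new=[-2,4]  old=[-1,3]  +wl: 0
  step 8. node 7  ⊔preds=[-4,4]  new=[-4,4]  old=[-3,-1]  +wl: 
  step 9. node 1  ⊔preds=[-4,2]  new=[-4,4]  old=[-4,2]  +wl: 6
  step 10. node 2  ⊔preds=[-4,4]  new=[-4,2]  stable
  step 11. node 0  ⊔preds=[-4,4]  new=[-4,4]  old=[-4,3]  +wl: 
  step 12. node 6  ⊔preds=[-4,4]  new=[-2,4]  stable

Least fixpoint reached:
  node 0: [-4,4]
  node 1: [-4,4]
  node 2: [-4,2]
  node 3: [-4,0]
  node 4: [-3,3]
  node 5: [-4,4]
  node 6: [-2,4]
  node 7: [-4,4]

12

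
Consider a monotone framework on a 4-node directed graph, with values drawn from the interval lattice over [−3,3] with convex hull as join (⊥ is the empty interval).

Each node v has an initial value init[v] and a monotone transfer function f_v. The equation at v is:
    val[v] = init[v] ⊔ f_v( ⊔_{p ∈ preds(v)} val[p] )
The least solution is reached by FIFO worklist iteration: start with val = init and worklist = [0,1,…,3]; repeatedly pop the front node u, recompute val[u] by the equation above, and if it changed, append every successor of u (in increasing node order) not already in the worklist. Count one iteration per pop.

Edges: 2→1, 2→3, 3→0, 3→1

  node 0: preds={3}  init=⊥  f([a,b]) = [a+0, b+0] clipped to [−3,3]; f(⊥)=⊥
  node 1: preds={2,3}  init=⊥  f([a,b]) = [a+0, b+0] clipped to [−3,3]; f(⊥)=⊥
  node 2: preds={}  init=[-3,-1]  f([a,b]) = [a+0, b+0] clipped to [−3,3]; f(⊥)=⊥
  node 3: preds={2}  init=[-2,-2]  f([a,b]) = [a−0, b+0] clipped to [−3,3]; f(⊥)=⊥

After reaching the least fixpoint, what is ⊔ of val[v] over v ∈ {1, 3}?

[-3,-1]

Worklist (6 pops):
  #1 pop 0: in=[-2,-2] → [-2,-2] (was ⊥); enqueue []
  #2 pop 1: in=[-3,-1] → [-3,-1] (was ⊥); enqueue []
  #3 pop 2: in=⊥ → [-3,-1] (no change)
  #4 pop 3: in=[-3,-1] → [-3,-1] (was [-2,-2]); enqueue [0,1]
  #5 pop 0: in=[-3,-1] → [-3,-1] (was [-2,-2]); enqueue []
  #6 pop 1: in=[-3,-1] → [-3,-1] (no change)

Fixpoint:
  val[0] = [-3,-1]
  val[1] = [-3,-1]
  val[2] = [-3,-1]
  val[3] = [-3,-1]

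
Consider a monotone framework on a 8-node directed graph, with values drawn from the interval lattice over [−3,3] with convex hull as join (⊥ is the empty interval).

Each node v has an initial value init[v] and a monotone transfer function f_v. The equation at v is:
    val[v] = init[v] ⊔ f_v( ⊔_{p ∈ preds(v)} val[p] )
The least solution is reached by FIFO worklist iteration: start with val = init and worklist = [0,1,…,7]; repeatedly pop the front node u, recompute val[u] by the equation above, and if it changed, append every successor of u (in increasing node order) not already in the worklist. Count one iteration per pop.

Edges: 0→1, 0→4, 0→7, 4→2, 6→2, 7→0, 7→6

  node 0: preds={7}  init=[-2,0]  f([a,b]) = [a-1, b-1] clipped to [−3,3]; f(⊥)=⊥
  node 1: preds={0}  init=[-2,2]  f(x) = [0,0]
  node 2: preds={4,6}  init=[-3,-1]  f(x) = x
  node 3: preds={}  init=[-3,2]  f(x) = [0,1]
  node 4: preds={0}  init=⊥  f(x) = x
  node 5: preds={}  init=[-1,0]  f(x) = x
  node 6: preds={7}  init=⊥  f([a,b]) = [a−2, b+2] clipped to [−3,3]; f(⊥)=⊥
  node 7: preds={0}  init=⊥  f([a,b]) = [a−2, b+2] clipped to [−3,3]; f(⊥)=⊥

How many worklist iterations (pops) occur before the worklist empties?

Trace (21 dequeues):
  [1] u=0 | in ⊥ | out [-2,0] | ==
  [2] u=1 | in [-2,0] | out [-2,2] | ==
  [3] u=2 | in ⊥ | out [-3,-1] | ==
  [4] u=3 | in ⊥ | out [-3,2] | ==
  [5] u=4 | in [-2,0] | out [-2,0] | prev ⊥ | push {2}
  [6] u=5 | in ⊥ | out [-1,0] | ==
  [7] u=6 | in ⊥ | out ⊥ | ==
  [8] u=7 | in [-2,0] | out [-3,2] | prev ⊥ | push {0,6}
  [9] u=2 | in [-2,0] | out [-3,0] | prev [-3,-1] | push {}
  [10] u=0 | in [-3,2] | out [-3,1] | prev [-2,0] | push {1,4,7}
  [11] u=6 | in [-3,2] | out [-3,3] | prev ⊥ | push {2}
  [12] u=1 | in [-3,1] | out [-2,2] | ==
  [13] u=4 | in [-3,1] | out [-3,1] | prev [-2,0] | push {}
  [14] u=7 | in [-3,1] | out [-3,3] | prev [-3,2] | push {0,6}
  [15] u=2 | in [-3,3] | out [-3,3] | prev [-3,0] | push {}
  [16] u=0 | in [-3,3] | out [-3,2] | prev [-3,1] | push {1,4,7}
  [17] u=6 | in [-3,3] | out [-3,3] | ==
  [18] u=1 | in [-3,2] | out [-2,2] | ==
  [19] u=4 | in [-3,2] | out [-3,2] | prev [-3,1] | push {2}
  [20] u=7 | in [-3,2] | out [-3,3] | ==
  [21] u=2 | in [-3,3] | out [-3,3] | ==

Converged values:
  [0] [-3,2]
  [1] [-2,2]
  [2] [-3,3]
  [3] [-3,2]
  [4] [-3,2]
  [5] [-1,0]
  [6] [-3,3]
  [7] [-3,3]

21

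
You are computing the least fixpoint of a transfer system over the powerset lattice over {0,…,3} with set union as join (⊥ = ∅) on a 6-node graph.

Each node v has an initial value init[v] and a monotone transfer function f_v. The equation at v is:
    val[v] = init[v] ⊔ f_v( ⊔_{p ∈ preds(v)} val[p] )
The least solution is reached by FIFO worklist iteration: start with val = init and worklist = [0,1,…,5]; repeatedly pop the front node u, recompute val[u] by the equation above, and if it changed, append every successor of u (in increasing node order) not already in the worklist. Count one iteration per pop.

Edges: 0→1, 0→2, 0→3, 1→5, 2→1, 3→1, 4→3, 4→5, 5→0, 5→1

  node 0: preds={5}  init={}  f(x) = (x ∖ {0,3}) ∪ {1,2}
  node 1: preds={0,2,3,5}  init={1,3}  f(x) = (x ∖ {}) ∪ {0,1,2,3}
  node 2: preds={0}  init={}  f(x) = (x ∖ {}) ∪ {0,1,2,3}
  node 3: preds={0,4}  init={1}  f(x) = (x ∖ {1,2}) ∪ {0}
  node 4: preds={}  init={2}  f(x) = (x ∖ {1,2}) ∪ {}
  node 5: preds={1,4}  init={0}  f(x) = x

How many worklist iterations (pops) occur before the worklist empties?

Trace (8 dequeues):
  [1] u=0 | in {0} | out {1,2} | prev {} | push {}
  [2] u=1 | in {0,1,2} | out {0,1,2,3} | prev {1,3} | push {}
  [3] u=2 | in {1,2} | out {0,1,2,3} | prev {} | push {1}
  [4] u=3 | in {1,2} | out {0,1} | prev {1} | push {}
  [5] u=4 | in {} | out {2} | ==
  [6] u=5 | in {0,1,2,3} | out {0,1,2,3} | prev {0} | push {0}
  [7] u=1 | in {0,1,2,3} | out {0,1,2,3} | ==
  [8] u=0 | in {0,1,2,3} | out {1,2} | ==

Converged values:
  [0] {1,2}
  [1] {0,1,2,3}
  [2] {0,1,2,3}
  [3] {0,1}
  [4] {2}
  [5] {0,1,2,3}

8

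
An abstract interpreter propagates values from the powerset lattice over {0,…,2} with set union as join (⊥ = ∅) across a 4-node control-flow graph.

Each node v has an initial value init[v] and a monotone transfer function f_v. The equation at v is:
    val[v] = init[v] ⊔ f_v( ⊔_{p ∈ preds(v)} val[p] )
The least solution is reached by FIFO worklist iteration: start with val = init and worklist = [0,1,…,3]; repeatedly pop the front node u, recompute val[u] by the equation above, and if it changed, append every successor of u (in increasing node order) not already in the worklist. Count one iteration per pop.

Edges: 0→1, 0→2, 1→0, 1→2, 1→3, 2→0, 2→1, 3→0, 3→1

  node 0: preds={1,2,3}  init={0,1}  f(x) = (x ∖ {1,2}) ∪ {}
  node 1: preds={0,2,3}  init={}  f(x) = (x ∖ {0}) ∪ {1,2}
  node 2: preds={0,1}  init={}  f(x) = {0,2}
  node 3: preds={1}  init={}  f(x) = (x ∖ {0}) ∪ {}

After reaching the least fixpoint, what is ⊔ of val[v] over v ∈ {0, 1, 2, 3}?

{0,1,2}

Trace (6 dequeues):
  [1] u=0 | in {} | out {0,1} | ==
  [2] u=1 | in {0,1} | out {1,2} | prev {} | push {0}
  [3] u=2 | in {0,1,2} | out {0,2} | prev {} | push {1}
  [4] u=3 | in {1,2} | out {1,2} | prev {} | push {}
  [5] u=0 | in {0,1,2} | out {0,1} | ==
  [6] u=1 | in {0,1,2} | out {1,2} | ==

Converged values:
  [0] {0,1}
  [1] {1,2}
  [2] {0,2}
  [3] {1,2}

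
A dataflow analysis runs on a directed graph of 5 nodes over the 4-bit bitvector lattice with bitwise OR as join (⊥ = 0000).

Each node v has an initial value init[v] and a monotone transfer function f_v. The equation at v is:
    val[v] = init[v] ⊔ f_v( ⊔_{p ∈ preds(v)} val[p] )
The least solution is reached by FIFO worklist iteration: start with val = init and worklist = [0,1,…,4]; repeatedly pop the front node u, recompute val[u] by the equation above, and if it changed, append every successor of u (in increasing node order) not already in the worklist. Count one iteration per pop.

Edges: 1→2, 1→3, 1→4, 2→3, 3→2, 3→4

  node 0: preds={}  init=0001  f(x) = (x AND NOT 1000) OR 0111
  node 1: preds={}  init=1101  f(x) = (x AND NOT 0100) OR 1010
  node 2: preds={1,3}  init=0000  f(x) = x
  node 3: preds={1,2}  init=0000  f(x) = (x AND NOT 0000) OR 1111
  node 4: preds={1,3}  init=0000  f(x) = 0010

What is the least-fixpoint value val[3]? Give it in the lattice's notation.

Iteration log — 6 steps:
  step 1. node 0  ⊔preds=0000  new=0111  old=0001  +wl: 
  step 2. node 1  ⊔preds=0000  new=1111  old=1101  +wl: 
  step 3. node 2  ⊔preds=1111  new=1111  old=0000  +wl: 
  step 4. node 3  ⊔preds=1111  new=1111  old=0000  +wl: 2
  step 5. node 4  ⊔preds=1111  new=0010  old=0000  +wl: 
  step 6. node 2  ⊔preds=1111  new=1111  stable

Least fixpoint reached:
  node 0: 0111
  node 1: 1111
  node 2: 1111
  node 3: 1111
  node 4: 0010

1111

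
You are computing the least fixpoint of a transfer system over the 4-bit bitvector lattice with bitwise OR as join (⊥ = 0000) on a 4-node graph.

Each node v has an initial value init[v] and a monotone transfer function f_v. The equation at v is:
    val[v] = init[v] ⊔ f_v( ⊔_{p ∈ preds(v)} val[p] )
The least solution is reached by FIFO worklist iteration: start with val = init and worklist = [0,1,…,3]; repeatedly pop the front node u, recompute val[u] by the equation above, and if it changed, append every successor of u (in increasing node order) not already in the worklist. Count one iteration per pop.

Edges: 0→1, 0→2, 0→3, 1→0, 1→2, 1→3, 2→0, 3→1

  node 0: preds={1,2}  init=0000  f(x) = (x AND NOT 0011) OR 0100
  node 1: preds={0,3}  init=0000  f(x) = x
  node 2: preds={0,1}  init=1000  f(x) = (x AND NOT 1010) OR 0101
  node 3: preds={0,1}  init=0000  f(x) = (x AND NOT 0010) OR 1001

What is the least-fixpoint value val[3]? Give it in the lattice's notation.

1101

Trace (9 dequeues):
  [1] u=0 | in 1000 | out 1100 | prev 0000 | push {}
  [2] u=1 | in 1100 | out 1100 | prev 0000 | push {0}
  [3] u=2 | in 1100 | out 1101 | prev 1000 | push {}
  [4] u=3 | in 1100 | out 1101 | prev 0000 | push {1}
  [5] u=0 | in 1101 | out 1100 | ==
  [6] u=1 | in 1101 | out 1101 | prev 1100 | push {0,2,3}
  [7] u=0 | in 1101 | out 1100 | ==
  [8] u=2 | in 1101 | out 1101 | ==
  [9] u=3 | in 1101 | out 1101 | ==

Converged values:
  [0] 1100
  [1] 1101
  [2] 1101
  [3] 1101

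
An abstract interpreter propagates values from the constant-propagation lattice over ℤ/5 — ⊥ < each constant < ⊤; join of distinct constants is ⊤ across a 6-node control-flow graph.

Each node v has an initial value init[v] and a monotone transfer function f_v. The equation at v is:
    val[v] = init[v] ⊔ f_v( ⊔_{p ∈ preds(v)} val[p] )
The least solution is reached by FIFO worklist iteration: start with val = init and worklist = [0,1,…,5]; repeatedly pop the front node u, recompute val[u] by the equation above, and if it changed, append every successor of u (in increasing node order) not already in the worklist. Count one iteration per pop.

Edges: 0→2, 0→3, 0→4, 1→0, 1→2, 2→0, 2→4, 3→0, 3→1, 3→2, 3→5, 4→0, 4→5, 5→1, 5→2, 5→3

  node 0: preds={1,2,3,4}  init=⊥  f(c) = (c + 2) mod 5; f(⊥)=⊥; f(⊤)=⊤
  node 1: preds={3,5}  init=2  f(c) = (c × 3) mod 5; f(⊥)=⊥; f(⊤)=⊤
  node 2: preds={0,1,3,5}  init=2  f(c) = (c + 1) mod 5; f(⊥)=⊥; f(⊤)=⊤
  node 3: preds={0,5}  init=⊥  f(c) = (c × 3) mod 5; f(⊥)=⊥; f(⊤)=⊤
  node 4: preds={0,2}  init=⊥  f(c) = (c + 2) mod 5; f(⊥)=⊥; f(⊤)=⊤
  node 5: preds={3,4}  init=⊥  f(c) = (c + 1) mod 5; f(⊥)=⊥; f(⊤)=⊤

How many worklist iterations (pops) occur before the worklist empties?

Iteration log — 15 steps:
  step 1. node 0  ⊔preds=2  new=4  old=⊥  +wl: 
  step 2. node 1  ⊔preds=⊥  new=2  stable
  step 3. node 2  ⊔preds=⊤  new=⊤  old=2  +wl: 0
  step 4. node 3  ⊔preds=4  new=2  old=⊥  +wl: 1,2
  step 5. node 4  ⊔preds=⊤  new=⊤  old=⊥  +wl: 
  step 6. node 5  ⊔preds=⊤  new=⊤  old=⊥  +wl: 3
  step 7. node 0  ⊔preds=⊤  new=⊤  old=4  +wl: 4
  step 8. node 1  ⊔preds=⊤  new=⊤  old=2  +wl: 0
  step 9. node 2  ⊔preds=⊤  new=⊤  stable
  step 10. node 3  ⊔preds=⊤  new=⊤  old=2  +wl: 1,2,5
  step 11. node 4  ⊔preds=⊤  new=⊤  stable
  step 12. node 0  ⊔preds=⊤  new=⊤  stable
  step 13. node 1  ⊔preds=⊤  new=⊤  stable
  step 14. node 2  ⊔preds=⊤  new=⊤  stable
  step 15. node 5  ⊔preds=⊤  new=⊤  stable

Least fixpoint reached:
  node 0: ⊤
  node 1: ⊤
  node 2: ⊤
  node 3: ⊤
  node 4: ⊤
  node 5: ⊤

15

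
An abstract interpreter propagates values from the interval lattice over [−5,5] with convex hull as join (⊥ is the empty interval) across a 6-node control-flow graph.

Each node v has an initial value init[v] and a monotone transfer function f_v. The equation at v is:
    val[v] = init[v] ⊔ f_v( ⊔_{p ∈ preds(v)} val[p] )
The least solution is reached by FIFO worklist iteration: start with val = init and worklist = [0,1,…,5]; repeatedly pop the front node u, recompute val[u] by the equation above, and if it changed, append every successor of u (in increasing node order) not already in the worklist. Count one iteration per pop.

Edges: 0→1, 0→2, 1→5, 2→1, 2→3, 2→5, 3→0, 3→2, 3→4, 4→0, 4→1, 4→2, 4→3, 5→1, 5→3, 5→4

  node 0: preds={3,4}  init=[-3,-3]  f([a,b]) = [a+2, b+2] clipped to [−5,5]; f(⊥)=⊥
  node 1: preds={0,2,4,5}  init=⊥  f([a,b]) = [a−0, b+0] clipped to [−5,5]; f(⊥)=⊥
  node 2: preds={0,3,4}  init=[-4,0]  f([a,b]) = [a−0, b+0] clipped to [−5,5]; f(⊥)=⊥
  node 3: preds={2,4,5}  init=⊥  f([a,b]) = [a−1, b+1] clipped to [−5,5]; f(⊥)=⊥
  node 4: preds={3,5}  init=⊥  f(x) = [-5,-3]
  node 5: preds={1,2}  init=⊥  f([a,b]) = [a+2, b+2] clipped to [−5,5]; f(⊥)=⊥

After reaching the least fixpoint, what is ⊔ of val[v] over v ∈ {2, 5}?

Iteration log — 20 steps:
  step 1. node 0  ⊔preds=⊥  new=[-3,-3]  stable
  step 2. node 1  ⊔preds=[-4,0]  new=[-4,0]  old=⊥  +wl: 
  step 3. node 2  ⊔preds=[-3,-3]  new=[-4,0]  stable
  step 4. node 3  ⊔preds=[-4,0]  new=[-5,1]  old=⊥  +wl: 0,2
  step 5. node 4  ⊔preds=[-5,1]  new=[-5,-3]  old=⊥  +wl: 1,3
  step 6. node 5  ⊔preds=[-4,0]  new=[-2,2]  old=⊥  +wl: 4
  step 7. node 0  ⊔preds=[-5,1]  new=[-3,3]  old=[-3,-3]  +wl: 
  step 8. node 2  ⊔preds=[-5,3]  new=[-5,3]  old=[-4,0]  +wl: 5
  step 9. node 1  ⊔preds=[-5,3]  new=[-5,3]  old=[-4,0]  +wl: 
  step 10. node 3  ⊔preds=[-5,3]  new=[-5,4]  old=[-5,1]  +wl: 0,2
  step 11. node 4  ⊔preds=[-5,4]  new=[-5,-3]  stable
  step 12. node 5  ⊔preds=[-5,3]  new=[-3,5]  old=[-2,2]  +wl: 1,3,4
  step 13. node 0  ⊔preds=[-5,4]  new=[-3,5]  old=[-3,3]  +wl: 
  step 14. node 2  ⊔preds=[-5,5]  new=[-5,5]  old=[-5,3]  +wl: 5
  step 15. node 1  ⊔preds=[-5,5]  new=[-5,5]  old=[-5,3]  +wl: 
  step 16. node 3  ⊔preds=[-5,5]  new=[-5,5]  old=[-5,4]  +wl: 0,2
  step 17. node 4  ⊔preds=[-5,5]  new=[-5,-3]  stable
  step 18. node 5  ⊔preds=[-5,5]  new=[-3,5]  stable
  step 19. node 0  ⊔preds=[-5,5]  new=[-3,5]  stable
  step 20. node 2  ⊔preds=[-5,5]  new=[-5,5]  stable

Least fixpoint reached:
  node 0: [-3,5]
  node 1: [-5,5]
  node 2: [-5,5]
  node 3: [-5,5]
  node 4: [-5,-3]
  node 5: [-3,5]

[-5,5]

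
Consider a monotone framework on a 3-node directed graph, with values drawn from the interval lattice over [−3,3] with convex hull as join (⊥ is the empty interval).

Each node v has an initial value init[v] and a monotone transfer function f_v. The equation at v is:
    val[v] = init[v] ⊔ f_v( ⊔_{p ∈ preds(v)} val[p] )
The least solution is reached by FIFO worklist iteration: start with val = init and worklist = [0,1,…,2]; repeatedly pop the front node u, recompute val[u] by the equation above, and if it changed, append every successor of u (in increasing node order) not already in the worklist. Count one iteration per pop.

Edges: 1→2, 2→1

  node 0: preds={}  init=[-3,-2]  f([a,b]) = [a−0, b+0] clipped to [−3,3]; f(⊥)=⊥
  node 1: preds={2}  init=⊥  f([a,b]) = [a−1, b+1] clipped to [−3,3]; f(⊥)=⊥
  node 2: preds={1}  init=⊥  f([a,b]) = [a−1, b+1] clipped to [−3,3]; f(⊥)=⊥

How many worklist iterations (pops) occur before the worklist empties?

Trace (3 dequeues):
  [1] u=0 | in ⊥ | out [-3,-2] | ==
  [2] u=1 | in ⊥ | out ⊥ | ==
  [3] u=2 | in ⊥ | out ⊥ | ==

Converged values:
  [0] [-3,-2]
  [1] ⊥
  [2] ⊥

3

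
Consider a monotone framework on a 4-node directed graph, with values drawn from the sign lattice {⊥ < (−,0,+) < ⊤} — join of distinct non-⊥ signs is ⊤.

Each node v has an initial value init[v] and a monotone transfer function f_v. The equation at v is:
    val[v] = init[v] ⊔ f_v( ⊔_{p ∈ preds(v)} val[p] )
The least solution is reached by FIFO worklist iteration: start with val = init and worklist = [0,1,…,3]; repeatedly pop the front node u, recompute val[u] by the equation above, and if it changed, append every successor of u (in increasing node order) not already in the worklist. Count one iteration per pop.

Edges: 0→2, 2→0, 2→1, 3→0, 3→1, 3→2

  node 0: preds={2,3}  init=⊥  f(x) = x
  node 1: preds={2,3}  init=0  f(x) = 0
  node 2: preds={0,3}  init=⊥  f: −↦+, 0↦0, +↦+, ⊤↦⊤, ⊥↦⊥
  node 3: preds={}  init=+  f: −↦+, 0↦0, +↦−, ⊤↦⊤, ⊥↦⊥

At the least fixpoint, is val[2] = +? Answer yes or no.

Worklist (6 pops):
  #1 pop 0: in=+ → + (was ⊥); enqueue []
  #2 pop 1: in=+ → 0 (no change)
  #3 pop 2: in=+ → + (was ⊥); enqueue [0,1]
  #4 pop 3: in=⊥ → + (no change)
  #5 pop 0: in=+ → + (no change)
  #6 pop 1: in=+ → 0 (no change)

Fixpoint:
  val[0] = +
  val[1] = 0
  val[2] = +
  val[3] = +

yes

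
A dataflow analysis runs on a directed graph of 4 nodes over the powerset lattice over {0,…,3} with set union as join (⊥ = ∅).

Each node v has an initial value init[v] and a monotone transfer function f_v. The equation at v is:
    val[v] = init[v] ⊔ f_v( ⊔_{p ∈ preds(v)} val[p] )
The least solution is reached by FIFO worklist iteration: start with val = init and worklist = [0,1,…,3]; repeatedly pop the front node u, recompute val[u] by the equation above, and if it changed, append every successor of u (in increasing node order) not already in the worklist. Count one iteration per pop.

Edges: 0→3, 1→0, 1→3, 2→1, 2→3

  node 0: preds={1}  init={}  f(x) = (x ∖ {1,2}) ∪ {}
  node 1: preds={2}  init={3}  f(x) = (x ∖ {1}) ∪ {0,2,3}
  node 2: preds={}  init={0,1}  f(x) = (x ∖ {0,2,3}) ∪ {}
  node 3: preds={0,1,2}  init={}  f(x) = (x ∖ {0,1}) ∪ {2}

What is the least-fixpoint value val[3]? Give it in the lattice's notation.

Trace (6 dequeues):
  [1] u=0 | in {3} | out {3} | prev {} | push {}
  [2] u=1 | in {0,1} | out {0,2,3} | prev {3} | push {0}
  [3] u=2 | in {} | out {0,1} | ==
  [4] u=3 | in {0,1,2,3} | out {2,3} | prev {} | push {}
  [5] u=0 | in {0,2,3} | out {0,3} | prev {3} | push {3}
  [6] u=3 | in {0,1,2,3} | out {2,3} | ==

Converged values:
  [0] {0,3}
  [1] {0,2,3}
  [2] {0,1}
  [3] {2,3}

{2,3}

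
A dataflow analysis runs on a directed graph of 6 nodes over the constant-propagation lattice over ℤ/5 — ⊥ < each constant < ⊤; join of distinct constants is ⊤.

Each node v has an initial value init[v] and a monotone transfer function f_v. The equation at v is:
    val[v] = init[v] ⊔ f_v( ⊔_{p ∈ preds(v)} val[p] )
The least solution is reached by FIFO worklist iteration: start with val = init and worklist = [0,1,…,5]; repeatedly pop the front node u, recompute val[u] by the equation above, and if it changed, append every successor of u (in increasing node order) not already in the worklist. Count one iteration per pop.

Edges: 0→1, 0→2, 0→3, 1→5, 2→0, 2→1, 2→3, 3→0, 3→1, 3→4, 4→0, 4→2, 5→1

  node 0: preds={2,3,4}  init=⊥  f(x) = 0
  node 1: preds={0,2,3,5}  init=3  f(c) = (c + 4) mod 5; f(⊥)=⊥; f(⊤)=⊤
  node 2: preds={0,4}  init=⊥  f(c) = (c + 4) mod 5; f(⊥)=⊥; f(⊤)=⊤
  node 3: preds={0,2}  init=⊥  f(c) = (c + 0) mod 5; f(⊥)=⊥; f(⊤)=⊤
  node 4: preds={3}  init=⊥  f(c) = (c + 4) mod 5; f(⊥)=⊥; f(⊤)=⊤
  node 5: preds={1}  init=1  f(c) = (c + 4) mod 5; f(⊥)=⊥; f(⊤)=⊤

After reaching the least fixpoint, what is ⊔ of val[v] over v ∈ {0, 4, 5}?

Trace (12 dequeues):
  [1] u=0 | in ⊥ | out 0 | prev ⊥ | push {}
  [2] u=1 | in ⊤ | out ⊤ | prev 3 | push {}
  [3] u=2 | in 0 | out 4 | prev ⊥ | push {0,1}
  [4] u=3 | in ⊤ | out ⊤ | prev ⊥ | push {}
  [5] u=4 | in ⊤ | out ⊤ | prev ⊥ | push {2}
  [6] u=5 | in ⊤ | out ⊤ | prev 1 | push {}
  [7] u=0 | in ⊤ | out 0 | ==
  [8] u=1 | in ⊤ | out ⊤ | ==
  [9] u=2 | in ⊤ | out ⊤ | prev 4 | push {0,1,3}
  [10] u=0 | in ⊤ | out 0 | ==
  [11] u=1 | in ⊤ | out ⊤ | ==
  [12] u=3 | in ⊤ | out ⊤ | ==

Converged values:
  [0] 0
  [1] ⊤
  [2] ⊤
  [3] ⊤
  [4] ⊤
  [5] ⊤

⊤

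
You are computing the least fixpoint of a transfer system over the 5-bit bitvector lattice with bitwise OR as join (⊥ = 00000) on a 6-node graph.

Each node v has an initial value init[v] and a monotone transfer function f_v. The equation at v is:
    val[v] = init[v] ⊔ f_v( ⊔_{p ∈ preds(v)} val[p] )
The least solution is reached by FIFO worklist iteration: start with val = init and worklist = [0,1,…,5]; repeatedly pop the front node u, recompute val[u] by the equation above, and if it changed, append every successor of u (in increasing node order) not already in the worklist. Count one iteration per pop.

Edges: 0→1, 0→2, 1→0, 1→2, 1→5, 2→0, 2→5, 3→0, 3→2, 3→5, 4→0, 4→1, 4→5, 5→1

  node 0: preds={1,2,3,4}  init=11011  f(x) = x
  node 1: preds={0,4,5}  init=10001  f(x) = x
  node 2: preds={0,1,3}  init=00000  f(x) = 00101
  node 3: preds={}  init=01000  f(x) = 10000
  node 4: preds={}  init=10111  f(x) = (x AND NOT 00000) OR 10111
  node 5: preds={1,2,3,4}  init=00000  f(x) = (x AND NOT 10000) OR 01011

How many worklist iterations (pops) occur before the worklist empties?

9

Worklist (9 pops):
  #1 pop 0: in=11111 → 11111 (was 11011); enqueue []
  #2 pop 1: in=11111 → 11111 (was 10001); enqueue [0]
  #3 pop 2: in=11111 → 00101 (was 00000); enqueue []
  #4 pop 3: in=00000 → 11000 (was 01000); enqueue [2]
  #5 pop 4: in=00000 → 10111 (no change)
  #6 pop 5: in=11111 → 01111 (was 00000); enqueue [1]
  #7 pop 0: in=11111 → 11111 (no change)
  #8 pop 2: in=11111 → 00101 (no change)
  #9 pop 1: in=11111 → 11111 (no change)

Fixpoint:
  val[0] = 11111
  val[1] = 11111
  val[2] = 00101
  val[3] = 11000
  val[4] = 10111
  val[5] = 01111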